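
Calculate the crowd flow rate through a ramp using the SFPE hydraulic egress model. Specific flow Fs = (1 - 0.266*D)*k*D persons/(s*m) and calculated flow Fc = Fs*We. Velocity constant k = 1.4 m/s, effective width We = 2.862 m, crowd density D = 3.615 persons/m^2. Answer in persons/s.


1 - 0.266*D = 1 - 0.266*3.615 = 0.038410
Fs = 0.038410 * 1.4 * 3.615 = 0.19439 persons/(s*m)
Fc = 0.19439 * 2.862 = 0.55635 persons/s

0.55635 persons/s


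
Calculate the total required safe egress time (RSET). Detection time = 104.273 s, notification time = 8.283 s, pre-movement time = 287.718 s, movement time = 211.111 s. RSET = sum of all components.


Total = 104.273 + 8.283 + 287.718 + 211.111 = 611.385 s

611.385 s


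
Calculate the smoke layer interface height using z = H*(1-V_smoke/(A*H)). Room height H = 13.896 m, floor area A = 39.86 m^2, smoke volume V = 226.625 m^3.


V/(A*H) = 0.40915
1 - 0.40915 = 0.59085
z = 13.896 * 0.59085 = 8.2105 m

8.2105 m


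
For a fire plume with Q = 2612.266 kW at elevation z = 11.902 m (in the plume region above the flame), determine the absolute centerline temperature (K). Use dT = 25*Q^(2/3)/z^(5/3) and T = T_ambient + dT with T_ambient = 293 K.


Q^(2/3) = 189.68
z^(5/3) = 62.044
dT = 25 * 189.68 / 62.044 = 76.428 K
T = 293 + 76.428 = 369.43 K

369.43 K


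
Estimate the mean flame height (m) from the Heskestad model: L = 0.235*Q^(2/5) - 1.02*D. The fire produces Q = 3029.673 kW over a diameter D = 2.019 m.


Q^(2/5) = 24.692
0.235 * Q^(2/5) = 5.8026
1.02 * D = 2.0594
L = 3.7433 m

3.7433 m


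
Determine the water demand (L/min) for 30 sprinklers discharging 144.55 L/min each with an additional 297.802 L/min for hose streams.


Sprinkler demand = 30 * 144.55 = 4336.5 L/min
Total = 4336.5 + 297.802 = 4634.302 L/min

4634.302 L/min


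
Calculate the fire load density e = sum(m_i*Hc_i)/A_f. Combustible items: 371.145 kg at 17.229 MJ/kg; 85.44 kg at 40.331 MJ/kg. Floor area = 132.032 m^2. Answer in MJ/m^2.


Total energy = 371.145*17.229 + 85.44*40.331
= 6394.457 + 3445.881
= 9840.338 MJ
e = 9840.338 / 132.032 = 74.530 MJ/m^2

74.530 MJ/m^2


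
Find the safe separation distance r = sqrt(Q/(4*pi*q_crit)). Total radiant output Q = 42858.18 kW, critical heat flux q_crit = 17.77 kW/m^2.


4*pi*q_crit = 223.30
Q/(4*pi*q_crit) = 191.93
r = sqrt(191.93) = 13.854 m

13.854 m


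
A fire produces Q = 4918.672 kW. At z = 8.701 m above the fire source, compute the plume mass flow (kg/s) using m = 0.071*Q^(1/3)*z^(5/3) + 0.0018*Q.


Q^(1/3) = 17.007
z^(5/3) = 36.809
First term = 0.071 * 17.007 * 36.809 = 44.445
Second term = 0.0018 * 4918.672 = 8.8536
m = 53.299 kg/s

53.299 kg/s


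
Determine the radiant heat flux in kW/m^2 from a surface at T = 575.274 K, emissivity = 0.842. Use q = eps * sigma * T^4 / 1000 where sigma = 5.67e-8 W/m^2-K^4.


T^4 = 1.0952e+11
q = 0.842 * 5.67e-8 * 1.0952e+11 / 1000 = 5.2287 kW/m^2

5.2287 kW/m^2


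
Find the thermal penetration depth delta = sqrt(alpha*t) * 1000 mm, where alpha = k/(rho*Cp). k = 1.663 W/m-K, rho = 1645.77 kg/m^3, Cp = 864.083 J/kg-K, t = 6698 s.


alpha = 1.663 / (1645.77 * 864.083) = 1.1694e-06 m^2/s
alpha * t = 0.0078327
delta = sqrt(0.0078327) * 1000 = 88.503 mm

88.503 mm


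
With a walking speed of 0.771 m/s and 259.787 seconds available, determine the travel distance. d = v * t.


d = 0.771 * 259.787 = 200.30 m

200.30 m


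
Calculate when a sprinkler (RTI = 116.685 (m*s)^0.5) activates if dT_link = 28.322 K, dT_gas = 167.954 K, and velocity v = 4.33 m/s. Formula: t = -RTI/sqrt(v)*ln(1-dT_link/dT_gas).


dT_link/dT_gas = 0.16863
ln(1 - 0.16863) = -0.18468
t = -116.685 / sqrt(4.33) * -0.18468 = 10.356 s

10.356 s


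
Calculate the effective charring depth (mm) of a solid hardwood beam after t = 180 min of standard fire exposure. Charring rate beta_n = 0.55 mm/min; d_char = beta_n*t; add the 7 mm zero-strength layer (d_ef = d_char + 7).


d_char = 0.55 * 180 = 99 mm
d_ef = 99 + 1.0*7 = 106 mm

106 mm


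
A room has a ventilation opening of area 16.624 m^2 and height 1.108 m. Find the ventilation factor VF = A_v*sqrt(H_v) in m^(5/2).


sqrt(H_v) = 1.0526
VF = 16.624 * 1.0526 = 17.499 m^(5/2)

17.499 m^(5/2)


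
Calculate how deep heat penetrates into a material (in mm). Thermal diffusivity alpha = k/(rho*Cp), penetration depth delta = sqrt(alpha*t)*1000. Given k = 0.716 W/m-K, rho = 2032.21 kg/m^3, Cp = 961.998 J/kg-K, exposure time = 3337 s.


alpha = 0.716 / (2032.21 * 961.998) = 3.6624e-07 m^2/s
alpha * t = 0.0012222
delta = sqrt(0.0012222) * 1000 = 34.959 mm

34.959 mm


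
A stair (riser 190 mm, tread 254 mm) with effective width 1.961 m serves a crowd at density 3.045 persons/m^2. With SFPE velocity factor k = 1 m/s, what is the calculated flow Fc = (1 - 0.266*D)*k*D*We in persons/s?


1 - 0.266*D = 1 - 0.266*3.045 = 0.19003
Fs = 0.19003 * 1 * 3.045 = 0.57864 persons/(s*m)
Fc = 0.57864 * 1.961 = 1.1347 persons/s

1.1347 persons/s


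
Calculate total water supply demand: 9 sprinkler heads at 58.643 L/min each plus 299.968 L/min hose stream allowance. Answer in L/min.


Sprinkler demand = 9 * 58.643 = 527.787 L/min
Total = 527.787 + 299.968 = 827.755 L/min

827.755 L/min


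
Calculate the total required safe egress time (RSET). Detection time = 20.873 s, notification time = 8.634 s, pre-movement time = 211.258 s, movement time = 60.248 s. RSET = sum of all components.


Total = 20.873 + 8.634 + 211.258 + 60.248 = 301.013 s

301.013 s


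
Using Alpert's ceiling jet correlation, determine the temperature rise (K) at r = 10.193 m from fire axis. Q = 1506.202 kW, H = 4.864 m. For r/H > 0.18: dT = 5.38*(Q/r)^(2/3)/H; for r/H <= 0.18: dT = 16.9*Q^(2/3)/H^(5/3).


r/H = 10.193 / 4.864 = 2.0956
r/H > 0.18, so dT = 5.38*(Q/r)^(2/3)/H
Q/r = 147.77
(Q/r)^(2/3) = 27.950
dT = 5.38 * 27.950 / 4.864 = 30.915 K

30.915 K


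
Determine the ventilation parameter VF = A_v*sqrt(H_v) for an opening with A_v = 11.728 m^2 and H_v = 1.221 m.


sqrt(H_v) = 1.1050
VF = 11.728 * 1.1050 = 12.959 m^(5/2)

12.959 m^(5/2)


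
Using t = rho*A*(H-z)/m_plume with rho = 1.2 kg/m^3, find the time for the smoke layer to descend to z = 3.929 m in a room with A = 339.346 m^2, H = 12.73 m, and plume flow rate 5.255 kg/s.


H - z = 8.801 m
t = 1.2 * 339.346 * 8.801 / 5.255 = 682.00 s

682.00 s


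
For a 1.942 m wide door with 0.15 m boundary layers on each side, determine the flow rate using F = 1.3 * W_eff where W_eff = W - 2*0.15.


W_eff = 1.942 - 0.30 = 1.642 m
F = 1.3 * 1.642 = 2.1346 persons/s

2.1346 persons/s


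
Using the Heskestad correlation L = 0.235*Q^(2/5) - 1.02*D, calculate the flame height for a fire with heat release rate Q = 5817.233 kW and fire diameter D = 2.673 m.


Q^(2/5) = 32.054
0.235 * Q^(2/5) = 7.5328
1.02 * D = 2.7265
L = 4.8063 m

4.8063 m


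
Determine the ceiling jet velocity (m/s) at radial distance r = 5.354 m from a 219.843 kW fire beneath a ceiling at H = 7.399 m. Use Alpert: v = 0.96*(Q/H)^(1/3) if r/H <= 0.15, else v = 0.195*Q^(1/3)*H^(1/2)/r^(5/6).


r/H = 5.354 / 7.399 = 0.72361
r/H > 0.15, so v = 0.195*Q^(1/3)*H^(1/2)/r^(5/6)
Q^(1/3) = 6.0354
H^(1/2) = 2.7201
r^(5/6) = 4.0479
v = 0.195 * 6.0354 * 2.7201 / 4.0479 = 0.79085 m/s

0.79085 m/s


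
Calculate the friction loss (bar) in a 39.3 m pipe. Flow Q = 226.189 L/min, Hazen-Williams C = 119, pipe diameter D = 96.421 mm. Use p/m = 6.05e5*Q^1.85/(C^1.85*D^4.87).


Q^1.85 = 22687
C^1.85 = 6914.5
D^4.87 = 4.6017e+09
p/m = 0.00043137 bar/m
p_total = 0.00043137 * 39.3 = 0.016953 bar

0.016953 bar


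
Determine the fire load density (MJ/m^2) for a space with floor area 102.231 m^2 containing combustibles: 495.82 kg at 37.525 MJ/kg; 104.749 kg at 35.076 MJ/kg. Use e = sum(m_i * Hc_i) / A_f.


Total energy = 495.82*37.525 + 104.749*35.076
= 18605.65 + 3674.176
= 22279.82 MJ
e = 22279.82 / 102.231 = 217.94 MJ/m^2

217.94 MJ/m^2


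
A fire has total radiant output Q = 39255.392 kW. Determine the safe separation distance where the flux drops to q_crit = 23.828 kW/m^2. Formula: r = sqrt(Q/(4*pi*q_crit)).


4*pi*q_crit = 299.43
Q/(4*pi*q_crit) = 131.10
r = sqrt(131.10) = 11.450 m

11.450 m


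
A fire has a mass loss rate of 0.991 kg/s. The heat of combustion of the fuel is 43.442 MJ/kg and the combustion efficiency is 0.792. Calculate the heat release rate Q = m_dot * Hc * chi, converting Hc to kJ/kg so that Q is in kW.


Hc = 43.442 MJ/kg = 43.442 * 1000 kJ/kg = 43442 kJ/kg
Q = 0.991 kg/s * 43442 kJ/kg * 0.792 = 34096 kW

34096 kW


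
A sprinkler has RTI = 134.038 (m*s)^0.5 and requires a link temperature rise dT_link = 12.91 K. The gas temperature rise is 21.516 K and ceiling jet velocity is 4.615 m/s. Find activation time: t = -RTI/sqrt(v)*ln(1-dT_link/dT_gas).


dT_link/dT_gas = 0.60002
ln(1 - 0.60002) = -0.91634
t = -134.038 / sqrt(4.615) * -0.91634 = 57.174 s

57.174 s


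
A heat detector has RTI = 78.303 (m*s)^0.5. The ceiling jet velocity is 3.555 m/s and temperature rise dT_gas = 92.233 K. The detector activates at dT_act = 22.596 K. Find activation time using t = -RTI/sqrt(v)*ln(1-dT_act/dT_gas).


dT_act/dT_gas = 0.24499
ln(1 - 0.24499) = -0.28102
t = -78.303 / sqrt(3.555) * -0.28102 = 11.671 s

11.671 s


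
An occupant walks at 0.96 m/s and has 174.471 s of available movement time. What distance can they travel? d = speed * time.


d = 0.96 * 174.471 = 167.49 m

167.49 m


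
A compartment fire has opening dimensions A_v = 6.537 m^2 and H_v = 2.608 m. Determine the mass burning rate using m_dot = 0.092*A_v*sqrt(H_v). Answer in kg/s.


sqrt(H_v) = 1.6149
m_dot = 0.092 * 6.537 * 1.6149 = 0.97123 kg/s

0.97123 kg/s


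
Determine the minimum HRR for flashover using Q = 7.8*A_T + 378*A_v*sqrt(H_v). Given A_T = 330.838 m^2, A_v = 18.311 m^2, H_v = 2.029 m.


7.8*A_T = 2580.5
sqrt(H_v) = 1.4244
378*A_v*sqrt(H_v) = 9859.3
Q = 2580.5 + 9859.3 = 12440 kW

12440 kW


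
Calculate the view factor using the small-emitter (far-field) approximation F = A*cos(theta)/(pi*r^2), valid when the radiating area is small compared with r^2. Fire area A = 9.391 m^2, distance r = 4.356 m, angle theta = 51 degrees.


cos(51 deg) = 0.62932
pi*r^2 = 59.611
F = 9.391 * 0.62932 / 59.611 = 0.099142

0.099142


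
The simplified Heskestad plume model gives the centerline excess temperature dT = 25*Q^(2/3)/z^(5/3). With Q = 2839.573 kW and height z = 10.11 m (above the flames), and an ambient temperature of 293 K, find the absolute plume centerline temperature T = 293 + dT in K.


Q^(2/3) = 200.53
z^(5/3) = 47.270
dT = 25 * 200.53 / 47.270 = 106.05 K
T = 293 + 106.05 = 399.05 K

399.05 K


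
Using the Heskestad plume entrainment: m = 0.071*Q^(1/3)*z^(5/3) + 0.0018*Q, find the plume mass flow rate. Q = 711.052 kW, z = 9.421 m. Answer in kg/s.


Q^(1/3) = 8.9255
z^(5/3) = 42.024
First term = 0.071 * 8.9255 * 42.024 = 26.631
Second term = 0.0018 * 711.052 = 1.2799
m = 27.911 kg/s

27.911 kg/s


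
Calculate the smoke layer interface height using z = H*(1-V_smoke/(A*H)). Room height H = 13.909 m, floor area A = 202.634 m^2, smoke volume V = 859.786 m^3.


V/(A*H) = 0.30506
1 - 0.30506 = 0.69494
z = 13.909 * 0.69494 = 9.6660 m

9.6660 m


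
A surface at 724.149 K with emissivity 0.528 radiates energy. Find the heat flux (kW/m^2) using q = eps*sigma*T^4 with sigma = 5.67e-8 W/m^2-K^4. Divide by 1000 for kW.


T^4 = 2.7499e+11
q = 0.528 * 5.67e-8 * 2.7499e+11 / 1000 = 8.2324 kW/m^2

8.2324 kW/m^2


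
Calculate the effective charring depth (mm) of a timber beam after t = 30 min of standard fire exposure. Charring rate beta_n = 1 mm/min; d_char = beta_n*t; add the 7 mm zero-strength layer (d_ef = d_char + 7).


d_char = 1 * 30 = 30 mm
d_ef = 30 + 1.0*7 = 37 mm

37 mm


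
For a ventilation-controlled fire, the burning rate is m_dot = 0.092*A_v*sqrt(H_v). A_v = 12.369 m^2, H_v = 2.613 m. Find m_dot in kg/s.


sqrt(H_v) = 1.6165
m_dot = 0.092 * 12.369 * 1.6165 = 1.8395 kg/s

1.8395 kg/s


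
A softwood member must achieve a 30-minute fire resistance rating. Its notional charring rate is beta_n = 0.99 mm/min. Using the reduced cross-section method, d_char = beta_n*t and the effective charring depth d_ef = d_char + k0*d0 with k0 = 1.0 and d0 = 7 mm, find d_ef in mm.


d_char = 0.99 * 30 = 29.7 mm
d_ef = 29.7 + 1.0*7 = 36.7 mm

36.7 mm


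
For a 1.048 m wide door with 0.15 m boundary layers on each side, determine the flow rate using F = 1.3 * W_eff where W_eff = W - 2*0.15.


W_eff = 1.048 - 0.30 = 0.748 m
F = 1.3 * 0.748 = 0.97240 persons/s

0.97240 persons/s


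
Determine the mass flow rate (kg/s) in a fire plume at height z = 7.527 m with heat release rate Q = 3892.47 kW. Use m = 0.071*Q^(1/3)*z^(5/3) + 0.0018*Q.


Q^(1/3) = 15.730
z^(5/3) = 28.909
First term = 0.071 * 15.730 * 28.909 = 32.288
Second term = 0.0018 * 3892.47 = 7.0064
m = 39.294 kg/s

39.294 kg/s


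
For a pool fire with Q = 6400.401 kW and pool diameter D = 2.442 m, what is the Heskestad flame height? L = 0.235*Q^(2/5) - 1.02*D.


Q^(2/5) = 33.303
0.235 * Q^(2/5) = 7.8262
1.02 * D = 2.4908
L = 5.3354 m

5.3354 m


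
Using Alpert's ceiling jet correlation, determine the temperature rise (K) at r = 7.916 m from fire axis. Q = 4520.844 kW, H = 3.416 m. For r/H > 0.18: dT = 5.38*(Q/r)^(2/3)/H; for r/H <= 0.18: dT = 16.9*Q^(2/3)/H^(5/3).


r/H = 7.916 / 3.416 = 2.3173
r/H > 0.18, so dT = 5.38*(Q/r)^(2/3)/H
Q/r = 571.10
(Q/r)^(2/3) = 68.835
dT = 5.38 * 68.835 / 3.416 = 108.41 K

108.41 K


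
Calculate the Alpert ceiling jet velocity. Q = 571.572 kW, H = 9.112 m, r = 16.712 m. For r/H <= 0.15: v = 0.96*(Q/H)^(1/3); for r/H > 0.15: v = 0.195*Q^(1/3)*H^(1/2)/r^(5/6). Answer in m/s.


r/H = 16.712 / 9.112 = 1.8341
r/H > 0.15, so v = 0.195*Q^(1/3)*H^(1/2)/r^(5/6)
Q^(1/3) = 8.2990
H^(1/2) = 3.0186
r^(5/6) = 10.452
v = 0.195 * 8.2990 * 3.0186 / 10.452 = 0.46738 m/s

0.46738 m/s


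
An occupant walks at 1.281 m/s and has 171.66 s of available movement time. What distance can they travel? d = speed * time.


d = 1.281 * 171.66 = 219.90 m

219.90 m


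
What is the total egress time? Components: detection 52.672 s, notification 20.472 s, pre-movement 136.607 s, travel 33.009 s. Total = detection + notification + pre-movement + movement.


Total = 52.672 + 20.472 + 136.607 + 33.009 = 242.76 s

242.76 s


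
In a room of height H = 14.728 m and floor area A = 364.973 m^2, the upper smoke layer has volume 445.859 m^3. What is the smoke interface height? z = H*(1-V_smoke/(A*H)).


V/(A*H) = 0.082946
1 - 0.082946 = 0.91705
z = 14.728 * 0.91705 = 13.506 m

13.506 m


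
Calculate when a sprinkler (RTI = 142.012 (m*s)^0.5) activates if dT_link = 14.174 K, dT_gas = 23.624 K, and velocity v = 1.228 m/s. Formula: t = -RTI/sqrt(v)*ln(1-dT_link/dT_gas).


dT_link/dT_gas = 0.59998
ln(1 - 0.59998) = -0.91625
t = -142.012 / sqrt(1.228) * -0.91625 = 117.42 s

117.42 s


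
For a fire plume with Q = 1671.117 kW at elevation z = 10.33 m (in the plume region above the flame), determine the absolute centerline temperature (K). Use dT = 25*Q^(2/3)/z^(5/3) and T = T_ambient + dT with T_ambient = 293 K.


Q^(2/3) = 140.82
z^(5/3) = 48.997
dT = 25 * 140.82 / 48.997 = 71.853 K
T = 293 + 71.853 = 364.85 K

364.85 K


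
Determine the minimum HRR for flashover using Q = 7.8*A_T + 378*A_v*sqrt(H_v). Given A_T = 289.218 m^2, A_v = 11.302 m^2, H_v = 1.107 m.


7.8*A_T = 2255.9
sqrt(H_v) = 1.0521
378*A_v*sqrt(H_v) = 4494.9
Q = 2255.9 + 4494.9 = 6750.8 kW

6750.8 kW


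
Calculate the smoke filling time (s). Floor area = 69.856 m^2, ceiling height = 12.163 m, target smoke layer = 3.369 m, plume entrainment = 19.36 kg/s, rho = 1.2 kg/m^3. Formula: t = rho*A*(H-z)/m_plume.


H - z = 8.794 m
t = 1.2 * 69.856 * 8.794 / 19.36 = 38.077 s

38.077 s


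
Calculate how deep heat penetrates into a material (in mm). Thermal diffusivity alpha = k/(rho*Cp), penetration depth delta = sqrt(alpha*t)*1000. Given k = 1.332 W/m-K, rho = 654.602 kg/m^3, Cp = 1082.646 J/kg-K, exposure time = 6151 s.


alpha = 1.332 / (654.602 * 1082.646) = 1.8795e-06 m^2/s
alpha * t = 0.011561
delta = sqrt(0.011561) * 1000 = 107.52 mm

107.52 mm


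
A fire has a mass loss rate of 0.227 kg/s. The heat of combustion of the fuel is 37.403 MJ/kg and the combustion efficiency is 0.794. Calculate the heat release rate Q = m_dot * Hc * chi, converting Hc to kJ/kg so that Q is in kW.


Hc = 37.403 MJ/kg = 37.403 * 1000 kJ/kg = 37403 kJ/kg
Q = 0.227 kg/s * 37403 kJ/kg * 0.794 = 6741.4 kW

6741.4 kW


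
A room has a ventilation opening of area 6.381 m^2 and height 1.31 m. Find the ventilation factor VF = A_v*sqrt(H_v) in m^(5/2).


sqrt(H_v) = 1.1446
VF = 6.381 * 1.1446 = 7.3034 m^(5/2)

7.3034 m^(5/2)


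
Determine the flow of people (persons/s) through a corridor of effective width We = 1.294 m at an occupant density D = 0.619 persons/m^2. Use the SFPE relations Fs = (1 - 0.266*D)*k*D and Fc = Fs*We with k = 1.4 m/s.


1 - 0.266*D = 1 - 0.266*0.619 = 0.83535
Fs = 0.83535 * 1.4 * 0.619 = 0.72391 persons/(s*m)
Fc = 0.72391 * 1.294 = 0.93674 persons/s

0.93674 persons/s


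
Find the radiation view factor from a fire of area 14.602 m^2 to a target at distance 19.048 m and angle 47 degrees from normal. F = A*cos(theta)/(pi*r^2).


cos(47 deg) = 0.68200
pi*r^2 = 1139.9
F = 14.602 * 0.68200 / 1139.9 = 0.0087367

0.0087367


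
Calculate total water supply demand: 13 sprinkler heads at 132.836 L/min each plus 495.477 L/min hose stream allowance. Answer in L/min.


Sprinkler demand = 13 * 132.836 = 1726.868 L/min
Total = 1726.868 + 495.477 = 2222.345 L/min

2222.345 L/min


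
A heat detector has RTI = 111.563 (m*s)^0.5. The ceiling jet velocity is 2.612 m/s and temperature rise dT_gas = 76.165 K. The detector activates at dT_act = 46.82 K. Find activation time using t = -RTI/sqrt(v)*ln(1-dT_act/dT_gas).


dT_act/dT_gas = 0.61472
ln(1 - 0.61472) = -0.95378
t = -111.563 / sqrt(2.612) * -0.95378 = 65.839 s

65.839 s


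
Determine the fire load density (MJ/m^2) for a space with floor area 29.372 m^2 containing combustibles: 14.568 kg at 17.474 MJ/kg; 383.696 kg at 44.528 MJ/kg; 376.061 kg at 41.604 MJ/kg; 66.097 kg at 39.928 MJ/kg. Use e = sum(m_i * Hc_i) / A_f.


Total energy = 14.568*17.474 + 383.696*44.528 + 376.061*41.604 + 66.097*39.928
= 254.5612 + 17085.22 + 15645.64 + 2639.121
= 35624.54 MJ
e = 35624.54 / 29.372 = 1212.9 MJ/m^2

1212.9 MJ/m^2


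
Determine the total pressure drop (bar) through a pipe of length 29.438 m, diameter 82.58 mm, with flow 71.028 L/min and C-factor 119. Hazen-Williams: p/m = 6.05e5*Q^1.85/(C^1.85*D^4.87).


Q^1.85 = 2661.6
C^1.85 = 6914.5
D^4.87 = 2.1636e+09
p/m = 0.00010764 bar/m
p_total = 0.00010764 * 29.438 = 0.0031686 bar

0.0031686 bar


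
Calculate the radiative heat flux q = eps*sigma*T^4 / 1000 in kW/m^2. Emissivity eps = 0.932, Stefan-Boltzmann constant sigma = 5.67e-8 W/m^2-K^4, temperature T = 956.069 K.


T^4 = 8.3552e+11
q = 0.932 * 5.67e-8 * 8.3552e+11 / 1000 = 44.153 kW/m^2

44.153 kW/m^2


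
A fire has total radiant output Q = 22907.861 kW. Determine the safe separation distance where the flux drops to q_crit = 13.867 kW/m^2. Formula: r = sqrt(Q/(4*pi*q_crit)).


4*pi*q_crit = 174.26
Q/(4*pi*q_crit) = 131.46
r = sqrt(131.46) = 11.466 m

11.466 m


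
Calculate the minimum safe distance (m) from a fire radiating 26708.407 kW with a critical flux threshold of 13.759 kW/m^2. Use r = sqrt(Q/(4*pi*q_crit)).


4*pi*q_crit = 172.90
Q/(4*pi*q_crit) = 154.47
r = sqrt(154.47) = 12.429 m

12.429 m


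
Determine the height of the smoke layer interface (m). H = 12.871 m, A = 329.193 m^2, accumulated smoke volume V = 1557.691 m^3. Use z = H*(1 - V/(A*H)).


V/(A*H) = 0.36764
1 - 0.36764 = 0.63236
z = 12.871 * 0.63236 = 8.1392 m

8.1392 m


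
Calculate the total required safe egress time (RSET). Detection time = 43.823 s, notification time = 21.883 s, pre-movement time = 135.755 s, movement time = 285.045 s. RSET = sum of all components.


Total = 43.823 + 21.883 + 135.755 + 285.045 = 486.506 s

486.506 s


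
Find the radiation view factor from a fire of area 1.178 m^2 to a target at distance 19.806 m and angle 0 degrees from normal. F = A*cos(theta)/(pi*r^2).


cos(0 deg) = 1
pi*r^2 = 1232.4
F = 1.178 * 1 / 1232.4 = 0.00095588

0.00095588


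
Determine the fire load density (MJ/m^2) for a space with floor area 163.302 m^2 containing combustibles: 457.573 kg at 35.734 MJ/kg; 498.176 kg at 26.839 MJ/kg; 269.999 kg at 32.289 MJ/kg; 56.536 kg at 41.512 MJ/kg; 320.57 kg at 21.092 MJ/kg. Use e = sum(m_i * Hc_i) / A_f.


Total energy = 457.573*35.734 + 498.176*26.839 + 269.999*32.289 + 56.536*41.512 + 320.57*21.092
= 16350.91 + 13370.55 + 8717.998 + 2346.922 + 6761.462
= 47547.84 MJ
e = 47547.84 / 163.302 = 291.17 MJ/m^2

291.17 MJ/m^2


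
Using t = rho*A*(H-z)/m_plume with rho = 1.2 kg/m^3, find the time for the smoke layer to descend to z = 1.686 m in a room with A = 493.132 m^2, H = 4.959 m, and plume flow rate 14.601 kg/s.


H - z = 3.273 m
t = 1.2 * 493.132 * 3.273 / 14.601 = 132.65 s

132.65 s


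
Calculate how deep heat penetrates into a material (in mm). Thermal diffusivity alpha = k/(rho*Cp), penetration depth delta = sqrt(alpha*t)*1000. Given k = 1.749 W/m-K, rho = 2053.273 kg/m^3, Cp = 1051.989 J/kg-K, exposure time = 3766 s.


alpha = 1.749 / (2053.273 * 1051.989) = 8.0971e-07 m^2/s
alpha * t = 0.0030494
delta = sqrt(0.0030494) * 1000 = 55.221 mm

55.221 mm


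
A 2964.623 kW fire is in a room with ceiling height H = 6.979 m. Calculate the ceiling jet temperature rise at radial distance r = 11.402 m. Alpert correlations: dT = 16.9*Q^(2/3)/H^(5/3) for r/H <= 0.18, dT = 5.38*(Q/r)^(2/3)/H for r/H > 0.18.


r/H = 11.402 / 6.979 = 1.6338
r/H > 0.18, so dT = 5.38*(Q/r)^(2/3)/H
Q/r = 260.01
(Q/r)^(2/3) = 40.737
dT = 5.38 * 40.737 / 6.979 = 31.404 K

31.404 K


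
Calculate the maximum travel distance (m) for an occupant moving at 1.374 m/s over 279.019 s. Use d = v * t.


d = 1.374 * 279.019 = 383.37 m

383.37 m


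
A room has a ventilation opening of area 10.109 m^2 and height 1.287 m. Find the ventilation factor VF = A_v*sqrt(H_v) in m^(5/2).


sqrt(H_v) = 1.1345
VF = 10.109 * 1.1345 = 11.468 m^(5/2)

11.468 m^(5/2)


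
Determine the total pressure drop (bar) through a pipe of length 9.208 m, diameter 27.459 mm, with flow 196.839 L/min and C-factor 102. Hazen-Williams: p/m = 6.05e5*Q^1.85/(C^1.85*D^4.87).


Q^1.85 = 17543
C^1.85 = 5198.9
D^4.87 = 1.0148e+07
p/m = 0.20117 bar/m
p_total = 0.20117 * 9.208 = 1.8523 bar

1.8523 bar


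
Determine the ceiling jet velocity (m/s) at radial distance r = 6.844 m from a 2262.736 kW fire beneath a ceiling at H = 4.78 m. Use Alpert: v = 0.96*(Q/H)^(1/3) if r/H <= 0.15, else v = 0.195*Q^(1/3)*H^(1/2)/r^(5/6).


r/H = 6.844 / 4.78 = 1.4318
r/H > 0.15, so v = 0.195*Q^(1/3)*H^(1/2)/r^(5/6)
Q^(1/3) = 13.128
H^(1/2) = 2.1863
r^(5/6) = 4.9670
v = 0.195 * 13.128 * 2.1863 / 4.9670 = 1.1269 m/s

1.1269 m/s


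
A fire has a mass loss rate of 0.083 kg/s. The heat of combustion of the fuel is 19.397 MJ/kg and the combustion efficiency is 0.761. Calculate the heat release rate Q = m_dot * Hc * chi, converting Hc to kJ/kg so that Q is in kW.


Hc = 19.397 MJ/kg = 19.397 * 1000 kJ/kg = 19397 kJ/kg
Q = 0.083 kg/s * 19397 kJ/kg * 0.761 = 1225.2 kW

1225.2 kW


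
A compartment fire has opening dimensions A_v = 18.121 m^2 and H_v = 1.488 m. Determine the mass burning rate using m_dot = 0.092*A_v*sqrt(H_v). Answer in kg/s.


sqrt(H_v) = 1.2198
m_dot = 0.092 * 18.121 * 1.2198 = 2.0336 kg/s

2.0336 kg/s


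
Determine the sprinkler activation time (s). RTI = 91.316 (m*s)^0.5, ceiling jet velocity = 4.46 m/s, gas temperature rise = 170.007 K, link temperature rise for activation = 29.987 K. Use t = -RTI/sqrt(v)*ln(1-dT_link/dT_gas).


dT_link/dT_gas = 0.17639
ln(1 - 0.17639) = -0.19405
t = -91.316 / sqrt(4.46) * -0.19405 = 8.3908 s

8.3908 s


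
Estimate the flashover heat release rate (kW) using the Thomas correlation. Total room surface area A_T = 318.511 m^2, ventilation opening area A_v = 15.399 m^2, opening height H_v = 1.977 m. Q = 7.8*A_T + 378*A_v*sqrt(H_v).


7.8*A_T = 2484.4
sqrt(H_v) = 1.4061
378*A_v*sqrt(H_v) = 8184.4
Q = 2484.4 + 8184.4 = 10669 kW

10669 kW


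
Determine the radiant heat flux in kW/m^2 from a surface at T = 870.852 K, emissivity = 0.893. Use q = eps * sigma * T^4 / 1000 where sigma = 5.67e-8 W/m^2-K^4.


T^4 = 5.7515e+11
q = 0.893 * 5.67e-8 * 5.7515e+11 / 1000 = 29.121 kW/m^2

29.121 kW/m^2


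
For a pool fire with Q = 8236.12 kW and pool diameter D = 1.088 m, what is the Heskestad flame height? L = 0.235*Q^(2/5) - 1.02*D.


Q^(2/5) = 36.837
0.235 * Q^(2/5) = 8.6568
1.02 * D = 1.1098
L = 7.5470 m

7.5470 m


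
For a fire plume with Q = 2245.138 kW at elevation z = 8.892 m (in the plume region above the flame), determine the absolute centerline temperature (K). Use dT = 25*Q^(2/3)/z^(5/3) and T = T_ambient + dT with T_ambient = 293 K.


Q^(2/3) = 171.46
z^(5/3) = 38.165
dT = 25 * 171.46 / 38.165 = 112.31 K
T = 293 + 112.31 = 405.31 K

405.31 K


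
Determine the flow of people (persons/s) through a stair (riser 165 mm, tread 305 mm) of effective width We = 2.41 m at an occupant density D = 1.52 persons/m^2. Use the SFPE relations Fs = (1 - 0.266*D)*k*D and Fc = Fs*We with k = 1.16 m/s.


1 - 0.266*D = 1 - 0.266*1.52 = 0.59568
Fs = 0.59568 * 1.16 * 1.52 = 1.0503 persons/(s*m)
Fc = 1.0503 * 2.41 = 2.5312 persons/s

2.5312 persons/s


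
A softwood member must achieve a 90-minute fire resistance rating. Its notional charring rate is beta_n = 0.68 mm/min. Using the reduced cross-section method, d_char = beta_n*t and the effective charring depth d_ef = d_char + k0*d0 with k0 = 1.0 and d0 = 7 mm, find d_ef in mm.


d_char = 0.68 * 90 = 61.2 mm
d_ef = 61.2 + 1.0*7 = 68.2 mm

68.2 mm


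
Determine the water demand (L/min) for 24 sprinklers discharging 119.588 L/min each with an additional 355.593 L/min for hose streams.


Sprinkler demand = 24 * 119.588 = 2870.112 L/min
Total = 2870.112 + 355.593 = 3225.705 L/min

3225.705 L/min


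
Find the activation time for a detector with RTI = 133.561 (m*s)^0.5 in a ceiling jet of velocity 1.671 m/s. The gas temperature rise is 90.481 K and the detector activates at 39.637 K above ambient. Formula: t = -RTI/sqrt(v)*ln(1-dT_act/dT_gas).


dT_act/dT_gas = 0.43807
ln(1 - 0.43807) = -0.57638
t = -133.561 / sqrt(1.671) * -0.57638 = 59.552 s

59.552 s


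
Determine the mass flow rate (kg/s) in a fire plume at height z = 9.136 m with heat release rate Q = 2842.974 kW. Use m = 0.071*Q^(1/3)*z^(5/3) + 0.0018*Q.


Q^(1/3) = 14.166
z^(5/3) = 39.926
First term = 0.071 * 14.166 * 39.926 = 40.158
Second term = 0.0018 * 2842.974 = 5.1174
m = 45.276 kg/s

45.276 kg/s


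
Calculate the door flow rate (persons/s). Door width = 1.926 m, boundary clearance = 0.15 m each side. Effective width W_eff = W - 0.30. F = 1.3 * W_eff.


W_eff = 1.926 - 0.30 = 1.626 m
F = 1.3 * 1.626 = 2.1138 persons/s

2.1138 persons/s


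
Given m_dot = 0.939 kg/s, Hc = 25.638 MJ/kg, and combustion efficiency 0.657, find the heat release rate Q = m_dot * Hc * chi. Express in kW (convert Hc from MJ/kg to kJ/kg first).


Hc = 25.638 MJ/kg = 25.638 * 1000 kJ/kg = 25638 kJ/kg
Q = 0.939 kg/s * 25638 kJ/kg * 0.657 = 15817 kW

15817 kW


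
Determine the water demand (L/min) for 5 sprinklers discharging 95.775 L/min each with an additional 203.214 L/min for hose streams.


Sprinkler demand = 5 * 95.775 = 478.875 L/min
Total = 478.875 + 203.214 = 682.089 L/min

682.089 L/min


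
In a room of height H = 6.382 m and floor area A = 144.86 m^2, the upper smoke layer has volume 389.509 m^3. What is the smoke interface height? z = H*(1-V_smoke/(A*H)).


V/(A*H) = 0.42132
1 - 0.42132 = 0.57868
z = 6.382 * 0.57868 = 3.6931 m

3.6931 m


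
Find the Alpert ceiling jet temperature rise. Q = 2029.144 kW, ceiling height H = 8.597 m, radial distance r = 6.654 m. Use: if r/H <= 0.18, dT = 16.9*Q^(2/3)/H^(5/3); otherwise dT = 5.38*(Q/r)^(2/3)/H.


r/H = 6.654 / 8.597 = 0.77399
r/H > 0.18, so dT = 5.38*(Q/r)^(2/3)/H
Q/r = 304.95
(Q/r)^(2/3) = 45.306
dT = 5.38 * 45.306 / 8.597 = 28.352 K

28.352 K


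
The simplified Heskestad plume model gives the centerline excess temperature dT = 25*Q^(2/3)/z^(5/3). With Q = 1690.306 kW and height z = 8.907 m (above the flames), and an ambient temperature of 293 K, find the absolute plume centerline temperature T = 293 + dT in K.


Q^(2/3) = 141.90
z^(5/3) = 38.272
dT = 25 * 141.90 / 38.272 = 92.690 K
T = 293 + 92.690 = 385.69 K

385.69 K


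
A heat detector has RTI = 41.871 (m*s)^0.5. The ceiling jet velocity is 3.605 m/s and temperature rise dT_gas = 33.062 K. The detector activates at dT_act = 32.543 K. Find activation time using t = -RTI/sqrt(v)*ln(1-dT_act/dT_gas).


dT_act/dT_gas = 0.98430
ln(1 - 0.98430) = -4.1542
t = -41.871 / sqrt(3.605) * -4.1542 = 91.612 s

91.612 s


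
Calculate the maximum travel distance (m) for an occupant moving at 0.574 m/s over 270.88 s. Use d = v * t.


d = 0.574 * 270.88 = 155.49 m

155.49 m


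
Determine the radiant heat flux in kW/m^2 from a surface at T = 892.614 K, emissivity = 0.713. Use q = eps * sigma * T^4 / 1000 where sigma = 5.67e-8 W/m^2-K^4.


T^4 = 6.3483e+11
q = 0.713 * 5.67e-8 * 6.3483e+11 / 1000 = 25.664 kW/m^2

25.664 kW/m^2


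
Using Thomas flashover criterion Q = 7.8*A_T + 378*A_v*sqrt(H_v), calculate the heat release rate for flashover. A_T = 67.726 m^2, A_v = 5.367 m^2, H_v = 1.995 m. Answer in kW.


7.8*A_T = 528.26
sqrt(H_v) = 1.4124
378*A_v*sqrt(H_v) = 2865.5
Q = 528.26 + 2865.5 = 3393.7 kW

3393.7 kW


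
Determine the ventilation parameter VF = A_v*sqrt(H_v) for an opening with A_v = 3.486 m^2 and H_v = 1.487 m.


sqrt(H_v) = 1.2194
VF = 3.486 * 1.2194 = 4.2509 m^(5/2)

4.2509 m^(5/2)


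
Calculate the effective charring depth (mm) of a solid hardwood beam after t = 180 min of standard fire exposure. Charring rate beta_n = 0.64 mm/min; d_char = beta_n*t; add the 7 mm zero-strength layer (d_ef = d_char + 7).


d_char = 0.64 * 180 = 115.2 mm
d_ef = 115.2 + 1.0*7 = 122.2 mm

122.2 mm


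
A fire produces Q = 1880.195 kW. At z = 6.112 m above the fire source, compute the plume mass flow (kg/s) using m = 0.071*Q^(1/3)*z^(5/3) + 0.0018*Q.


Q^(1/3) = 12.342
z^(5/3) = 20.432
First term = 0.071 * 12.342 * 20.432 = 17.905
Second term = 0.0018 * 1880.195 = 3.3844
m = 21.289 kg/s

21.289 kg/s


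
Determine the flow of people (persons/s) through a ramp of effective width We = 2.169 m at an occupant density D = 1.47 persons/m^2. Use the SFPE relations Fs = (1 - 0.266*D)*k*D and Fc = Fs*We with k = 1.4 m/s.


1 - 0.266*D = 1 - 0.266*1.47 = 0.60898
Fs = 0.60898 * 1.4 * 1.47 = 1.2533 persons/(s*m)
Fc = 1.2533 * 2.169 = 2.7184 persons/s

2.7184 persons/s


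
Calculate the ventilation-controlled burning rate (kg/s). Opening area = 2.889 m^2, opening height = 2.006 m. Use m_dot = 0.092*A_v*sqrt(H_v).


sqrt(H_v) = 1.4163
m_dot = 0.092 * 2.889 * 1.4163 = 0.37644 kg/s

0.37644 kg/s


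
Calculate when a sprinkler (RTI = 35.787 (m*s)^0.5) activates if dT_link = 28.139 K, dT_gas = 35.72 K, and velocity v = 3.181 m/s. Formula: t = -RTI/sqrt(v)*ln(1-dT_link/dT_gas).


dT_link/dT_gas = 0.78777
ln(1 - 0.78777) = -1.5501
t = -35.787 / sqrt(3.181) * -1.5501 = 31.102 s

31.102 s


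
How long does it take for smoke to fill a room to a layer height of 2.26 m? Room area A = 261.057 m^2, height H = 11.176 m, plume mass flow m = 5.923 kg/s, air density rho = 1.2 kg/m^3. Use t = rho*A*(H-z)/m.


H - z = 8.916 m
t = 1.2 * 261.057 * 8.916 / 5.923 = 471.57 s

471.57 s


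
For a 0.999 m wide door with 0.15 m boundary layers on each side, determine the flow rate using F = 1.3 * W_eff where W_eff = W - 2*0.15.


W_eff = 0.999 - 0.30 = 0.699 m
F = 1.3 * 0.699 = 0.90870 persons/s

0.90870 persons/s


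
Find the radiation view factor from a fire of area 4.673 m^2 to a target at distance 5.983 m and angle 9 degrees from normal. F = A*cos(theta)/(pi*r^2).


cos(9 deg) = 0.98769
pi*r^2 = 112.46
F = 4.673 * 0.98769 / 112.46 = 0.041042

0.041042


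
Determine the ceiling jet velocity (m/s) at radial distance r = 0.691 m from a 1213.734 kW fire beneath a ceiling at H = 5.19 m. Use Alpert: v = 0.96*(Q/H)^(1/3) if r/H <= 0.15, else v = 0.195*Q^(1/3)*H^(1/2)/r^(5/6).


r/H = 0.691 / 5.19 = 0.13314
r/H <= 0.15, so v = 0.96*(Q/H)^(1/3)
Q/H = 233.86
(Q/H)^(1/3) = 6.1610
v = 0.96 * 6.1610 = 5.9146 m/s

5.9146 m/s


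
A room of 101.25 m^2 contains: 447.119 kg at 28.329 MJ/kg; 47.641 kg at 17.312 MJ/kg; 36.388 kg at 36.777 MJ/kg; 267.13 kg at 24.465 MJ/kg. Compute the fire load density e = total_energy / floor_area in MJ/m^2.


Total energy = 447.119*28.329 + 47.641*17.312 + 36.388*36.777 + 267.13*24.465
= 12666.43 + 824.7610 + 1338.241 + 6535.335
= 21364.77 MJ
e = 21364.77 / 101.25 = 211.01 MJ/m^2

211.01 MJ/m^2


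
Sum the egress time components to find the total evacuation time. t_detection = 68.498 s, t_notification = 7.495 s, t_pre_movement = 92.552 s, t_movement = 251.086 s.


Total = 68.498 + 7.495 + 92.552 + 251.086 = 419.631 s

419.631 s


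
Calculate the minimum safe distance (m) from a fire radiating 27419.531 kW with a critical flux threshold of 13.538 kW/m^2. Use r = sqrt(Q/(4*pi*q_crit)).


4*pi*q_crit = 170.12
Q/(4*pi*q_crit) = 161.17
r = sqrt(161.17) = 12.695 m

12.695 m


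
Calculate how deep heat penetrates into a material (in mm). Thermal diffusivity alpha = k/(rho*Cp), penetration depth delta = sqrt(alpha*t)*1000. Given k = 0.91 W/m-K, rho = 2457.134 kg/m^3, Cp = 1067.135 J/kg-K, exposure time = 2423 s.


alpha = 0.91 / (2457.134 * 1067.135) = 3.4705e-07 m^2/s
alpha * t = 0.00084090
delta = sqrt(0.00084090) * 1000 = 28.998 mm

28.998 mm


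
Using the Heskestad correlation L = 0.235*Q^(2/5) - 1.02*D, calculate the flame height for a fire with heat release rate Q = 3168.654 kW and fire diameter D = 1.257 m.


Q^(2/5) = 25.139
0.235 * Q^(2/5) = 5.9077
1.02 * D = 1.2821
L = 4.6256 m

4.6256 m


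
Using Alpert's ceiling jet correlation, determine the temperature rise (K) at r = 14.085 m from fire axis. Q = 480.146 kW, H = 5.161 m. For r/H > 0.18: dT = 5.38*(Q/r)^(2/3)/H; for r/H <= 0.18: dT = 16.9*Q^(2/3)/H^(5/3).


r/H = 14.085 / 5.161 = 2.7291
r/H > 0.18, so dT = 5.38*(Q/r)^(2/3)/H
Q/r = 34.089
(Q/r)^(2/3) = 10.513
dT = 5.38 * 10.513 / 5.161 = 10.960 K

10.960 K


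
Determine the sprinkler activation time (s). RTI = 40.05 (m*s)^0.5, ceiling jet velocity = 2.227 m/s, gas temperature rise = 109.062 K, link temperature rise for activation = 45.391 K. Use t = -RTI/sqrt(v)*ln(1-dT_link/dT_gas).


dT_link/dT_gas = 0.41619
ln(1 - 0.41619) = -0.53819
t = -40.05 / sqrt(2.227) * -0.53819 = 14.444 s

14.444 s


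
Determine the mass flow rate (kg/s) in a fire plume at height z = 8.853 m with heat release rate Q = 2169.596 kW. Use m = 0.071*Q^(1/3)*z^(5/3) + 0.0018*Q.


Q^(1/3) = 12.946
z^(5/3) = 37.886
First term = 0.071 * 12.946 * 37.886 = 34.823
Second term = 0.0018 * 2169.596 = 3.9053
m = 38.728 kg/s

38.728 kg/s


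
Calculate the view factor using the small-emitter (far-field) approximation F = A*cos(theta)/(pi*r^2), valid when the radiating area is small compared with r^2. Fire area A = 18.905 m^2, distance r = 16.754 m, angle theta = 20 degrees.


cos(20 deg) = 0.93969
pi*r^2 = 881.83
F = 18.905 * 0.93969 / 881.83 = 0.020145

0.020145


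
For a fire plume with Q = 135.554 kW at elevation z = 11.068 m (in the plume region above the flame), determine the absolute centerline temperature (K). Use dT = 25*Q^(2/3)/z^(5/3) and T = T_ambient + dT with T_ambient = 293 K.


Q^(2/3) = 26.388
z^(5/3) = 54.969
dT = 25 * 26.388 / 54.969 = 12.001 K
T = 293 + 12.001 = 305.00 K

305.00 K


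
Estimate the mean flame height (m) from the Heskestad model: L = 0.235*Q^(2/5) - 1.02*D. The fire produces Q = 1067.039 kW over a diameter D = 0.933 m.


Q^(2/5) = 16.266
0.235 * Q^(2/5) = 3.8224
1.02 * D = 0.95166
L = 2.8708 m

2.8708 m


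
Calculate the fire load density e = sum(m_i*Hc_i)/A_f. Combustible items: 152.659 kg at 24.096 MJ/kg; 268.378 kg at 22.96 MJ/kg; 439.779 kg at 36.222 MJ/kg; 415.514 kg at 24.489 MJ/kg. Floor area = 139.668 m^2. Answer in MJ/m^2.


Total energy = 152.659*24.096 + 268.378*22.96 + 439.779*36.222 + 415.514*24.489
= 3678.471 + 6161.959 + 15929.67 + 10175.52
= 35945.63 MJ
e = 35945.63 / 139.668 = 257.36 MJ/m^2

257.36 MJ/m^2


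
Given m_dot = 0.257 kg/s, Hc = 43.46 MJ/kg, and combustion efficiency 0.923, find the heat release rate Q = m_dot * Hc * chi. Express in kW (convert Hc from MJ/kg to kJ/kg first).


Hc = 43.46 MJ/kg = 43.46 * 1000 kJ/kg = 43460 kJ/kg
Q = 0.257 kg/s * 43460 kJ/kg * 0.923 = 10309 kW

10309 kW


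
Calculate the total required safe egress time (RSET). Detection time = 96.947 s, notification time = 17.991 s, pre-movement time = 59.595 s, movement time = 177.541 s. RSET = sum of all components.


Total = 96.947 + 17.991 + 59.595 + 177.541 = 352.074 s

352.074 s


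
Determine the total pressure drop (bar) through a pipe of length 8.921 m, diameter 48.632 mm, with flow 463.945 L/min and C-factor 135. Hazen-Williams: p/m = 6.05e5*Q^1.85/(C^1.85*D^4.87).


Q^1.85 = 85696
C^1.85 = 8732.1
D^4.87 = 1.6418e+08
p/m = 0.036165 bar/m
p_total = 0.036165 * 8.921 = 0.32263 bar

0.32263 bar


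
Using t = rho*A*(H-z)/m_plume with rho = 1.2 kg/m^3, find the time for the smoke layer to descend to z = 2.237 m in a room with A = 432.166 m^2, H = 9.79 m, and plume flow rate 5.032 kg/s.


H - z = 7.553 m
t = 1.2 * 432.166 * 7.553 / 5.032 = 778.41 s

778.41 s


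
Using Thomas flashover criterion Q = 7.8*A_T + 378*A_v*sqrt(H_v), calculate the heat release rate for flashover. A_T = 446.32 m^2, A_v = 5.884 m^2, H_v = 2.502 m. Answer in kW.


7.8*A_T = 3481.296
sqrt(H_v) = 1.5818
378*A_v*sqrt(H_v) = 3518.1
Q = 3481.296 + 3518.1 = 6999.4 kW

6999.4 kW


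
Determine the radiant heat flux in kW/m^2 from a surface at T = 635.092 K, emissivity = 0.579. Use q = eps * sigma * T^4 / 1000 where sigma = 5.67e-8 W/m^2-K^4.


T^4 = 1.6268e+11
q = 0.579 * 5.67e-8 * 1.6268e+11 / 1000 = 5.3408 kW/m^2

5.3408 kW/m^2


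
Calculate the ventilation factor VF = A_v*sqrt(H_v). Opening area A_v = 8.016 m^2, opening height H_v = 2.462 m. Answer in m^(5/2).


sqrt(H_v) = 1.5691
VF = 8.016 * 1.5691 = 12.578 m^(5/2)

12.578 m^(5/2)


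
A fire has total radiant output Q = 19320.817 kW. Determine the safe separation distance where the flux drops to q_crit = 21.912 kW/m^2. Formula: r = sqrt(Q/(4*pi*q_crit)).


4*pi*q_crit = 275.35
Q/(4*pi*q_crit) = 70.167
r = sqrt(70.167) = 8.3766 m

8.3766 m


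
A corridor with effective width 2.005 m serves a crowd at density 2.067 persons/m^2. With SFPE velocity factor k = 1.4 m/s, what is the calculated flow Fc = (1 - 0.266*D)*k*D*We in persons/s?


1 - 0.266*D = 1 - 0.266*2.067 = 0.45018
Fs = 0.45018 * 1.4 * 2.067 = 1.3027 persons/(s*m)
Fc = 1.3027 * 2.005 = 2.6120 persons/s

2.6120 persons/s


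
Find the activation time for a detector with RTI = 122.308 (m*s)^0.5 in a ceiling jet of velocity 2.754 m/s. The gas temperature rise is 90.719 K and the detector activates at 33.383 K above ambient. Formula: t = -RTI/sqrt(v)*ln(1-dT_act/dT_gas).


dT_act/dT_gas = 0.36798
ln(1 - 0.36798) = -0.45884
t = -122.308 / sqrt(2.754) * -0.45884 = 33.817 s

33.817 s


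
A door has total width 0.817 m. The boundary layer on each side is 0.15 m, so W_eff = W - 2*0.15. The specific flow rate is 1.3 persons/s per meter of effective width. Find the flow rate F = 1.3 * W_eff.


W_eff = 0.817 - 0.30 = 0.517 m
F = 1.3 * 0.517 = 0.67210 persons/s

0.67210 persons/s


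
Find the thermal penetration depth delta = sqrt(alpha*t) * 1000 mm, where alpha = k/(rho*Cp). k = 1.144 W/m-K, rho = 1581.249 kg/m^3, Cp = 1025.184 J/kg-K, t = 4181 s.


alpha = 1.144 / (1581.249 * 1025.184) = 7.0571e-07 m^2/s
alpha * t = 0.0029506
delta = sqrt(0.0029506) * 1000 = 54.319 mm

54.319 mm
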